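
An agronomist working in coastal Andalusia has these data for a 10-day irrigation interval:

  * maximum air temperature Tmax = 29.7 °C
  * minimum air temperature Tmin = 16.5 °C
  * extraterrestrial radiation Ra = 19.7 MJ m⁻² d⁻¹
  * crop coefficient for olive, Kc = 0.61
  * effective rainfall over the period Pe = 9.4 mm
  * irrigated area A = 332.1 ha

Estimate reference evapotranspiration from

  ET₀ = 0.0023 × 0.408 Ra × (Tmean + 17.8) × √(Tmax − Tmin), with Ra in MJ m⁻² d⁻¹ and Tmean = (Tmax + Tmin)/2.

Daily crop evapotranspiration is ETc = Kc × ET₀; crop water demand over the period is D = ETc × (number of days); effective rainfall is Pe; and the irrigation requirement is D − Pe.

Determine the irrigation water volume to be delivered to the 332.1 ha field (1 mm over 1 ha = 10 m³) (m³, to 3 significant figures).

24400 m³

Tmean = (29.7 + 16.5)/2 = 23.10 °C
0.408 Ra = 0.408 × 19.7 = 8.0376 mm/d equivalent
ET₀ = 0.0023 × 8.0376 × (23.10 + 17.8) × √13.2 = 0.0023 × 8.0376 × 40.90 × 3.6332 = 2.7471 mm/d
ETc = Kc × ET₀ = 0.61 × 2.7471 = 1.6757 mm/d
Crop demand D = ETc × 10 d = 1.6757 × 10 = 16.757 mm
D − Pe = 16.757 − 9.4 = 7.357 mm
Volume = 7.357 mm × 332.1 ha × 10 = 24432.6 m³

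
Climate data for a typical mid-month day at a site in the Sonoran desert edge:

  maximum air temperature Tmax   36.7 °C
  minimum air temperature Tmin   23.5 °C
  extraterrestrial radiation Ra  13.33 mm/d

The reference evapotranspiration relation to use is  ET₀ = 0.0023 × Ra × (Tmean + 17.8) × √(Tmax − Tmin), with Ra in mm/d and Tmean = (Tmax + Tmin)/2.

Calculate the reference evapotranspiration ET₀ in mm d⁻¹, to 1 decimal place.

Tmean = (36.7 + 23.5)/2 = 30.10 °C
ET₀ = 0.0023 × 13.33 × (30.10 + 17.8) × √13.2 = 0.0023 × 13.33 × 47.90 × 3.6332 = 5.3356 mm/d

5.3 mm d⁻¹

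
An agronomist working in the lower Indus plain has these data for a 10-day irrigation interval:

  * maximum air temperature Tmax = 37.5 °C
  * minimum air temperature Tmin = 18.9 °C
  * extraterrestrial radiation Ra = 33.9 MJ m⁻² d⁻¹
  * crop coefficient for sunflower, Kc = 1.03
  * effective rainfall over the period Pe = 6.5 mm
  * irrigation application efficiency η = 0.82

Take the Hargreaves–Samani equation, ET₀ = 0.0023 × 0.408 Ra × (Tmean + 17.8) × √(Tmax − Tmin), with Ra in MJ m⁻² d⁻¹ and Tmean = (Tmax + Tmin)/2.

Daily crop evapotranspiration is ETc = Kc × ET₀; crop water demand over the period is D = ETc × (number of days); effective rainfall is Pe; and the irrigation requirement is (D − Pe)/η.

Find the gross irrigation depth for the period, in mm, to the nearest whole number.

Tmean = (37.5 + 18.9)/2 = 28.20 °C
0.408 Ra = 0.408 × 33.9 = 13.8312 mm/d equivalent
ET₀ = 0.0023 × 13.8312 × (28.20 + 17.8) × √18.6 = 0.0023 × 13.8312 × 46.00 × 4.3128 = 6.3111 mm/d
ETc = Kc × ET₀ = 1.03 × 6.3111 = 6.5004 mm/d
Crop demand D = ETc × 10 d = 6.5004 × 10 = 65.004 mm
D − Pe = 65.004 − 6.5 = 58.504 mm
Gross irrigation = 58.504 / 0.82 = 71.346 mm

71 mm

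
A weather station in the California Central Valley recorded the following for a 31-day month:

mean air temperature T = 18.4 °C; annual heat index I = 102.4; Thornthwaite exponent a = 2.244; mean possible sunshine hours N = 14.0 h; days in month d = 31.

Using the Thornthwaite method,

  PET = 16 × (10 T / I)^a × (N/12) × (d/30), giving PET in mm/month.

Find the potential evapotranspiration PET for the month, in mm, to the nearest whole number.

72 mm

10T/I = 10 × 18.4 / 102.4 = 1.7969
(10T/I)^a = 1.7969^2.244 = 3.7252
Uncorrected PET = 16 × 3.7252 = 59.603 mm
Correction = (N/12)(d/30) = (14.0/12)(31/30) = 1.2056
PET = 59.603 × 1.2056 = 71.857 mm/month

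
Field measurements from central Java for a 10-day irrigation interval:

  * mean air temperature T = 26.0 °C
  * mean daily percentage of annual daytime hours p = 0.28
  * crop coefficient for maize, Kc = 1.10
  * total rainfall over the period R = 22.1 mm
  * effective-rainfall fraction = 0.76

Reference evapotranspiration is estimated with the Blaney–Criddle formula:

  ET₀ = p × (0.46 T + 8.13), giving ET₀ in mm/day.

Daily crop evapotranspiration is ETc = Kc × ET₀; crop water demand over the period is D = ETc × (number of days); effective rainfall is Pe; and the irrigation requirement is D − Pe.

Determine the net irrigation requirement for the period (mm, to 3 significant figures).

45.1 mm

ET₀ = 0.28 × (0.46 × 26.0 + 8.13) = 0.28 × 20.090 = 5.6252 mm/d
ETc = Kc × ET₀ = 1.10 × 5.6252 = 6.1877 mm/d
Crop demand D = ETc × 10 d = 6.1877 × 10 = 61.877 mm
Pe = 0.76 × 22.1 = 16.796 mm
D − Pe = 61.877 − 16.796 = 45.081 mm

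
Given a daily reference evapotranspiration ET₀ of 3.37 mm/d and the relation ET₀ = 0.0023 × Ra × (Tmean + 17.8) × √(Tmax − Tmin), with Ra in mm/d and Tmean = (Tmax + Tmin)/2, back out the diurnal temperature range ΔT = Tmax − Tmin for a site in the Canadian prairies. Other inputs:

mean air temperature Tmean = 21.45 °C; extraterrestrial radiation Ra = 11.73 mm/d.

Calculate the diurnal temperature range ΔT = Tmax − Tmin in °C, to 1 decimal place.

10.1 °C

√ΔT = ET₀ / [0.0023 × Ra × (Tmean+17.8)] = 3.37 / (0.0023 × 11.73 × 39.25) = 3.1825
ΔT = 3.1825² = 10.128 °C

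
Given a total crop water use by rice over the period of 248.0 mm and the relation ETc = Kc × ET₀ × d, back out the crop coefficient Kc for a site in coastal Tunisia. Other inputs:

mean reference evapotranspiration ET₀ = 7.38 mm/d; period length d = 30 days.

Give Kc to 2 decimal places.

ETc = Kc × ET₀ × d  ⇒  Kc = ETc / (ET₀ × d)
Kc = 248.0 / (7.38 × 30) = 248.0 / 221.40 = 1.1201

1.12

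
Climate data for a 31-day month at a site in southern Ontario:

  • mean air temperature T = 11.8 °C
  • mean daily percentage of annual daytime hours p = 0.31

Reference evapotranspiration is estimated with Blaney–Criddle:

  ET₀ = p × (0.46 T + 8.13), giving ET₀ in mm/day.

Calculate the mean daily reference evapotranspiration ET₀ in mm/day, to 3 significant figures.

ET₀ = 0.31 × (0.46 × 11.8 + 8.13) = 0.31 × 13.558 = 4.2030 mm/d

4.20 mm/day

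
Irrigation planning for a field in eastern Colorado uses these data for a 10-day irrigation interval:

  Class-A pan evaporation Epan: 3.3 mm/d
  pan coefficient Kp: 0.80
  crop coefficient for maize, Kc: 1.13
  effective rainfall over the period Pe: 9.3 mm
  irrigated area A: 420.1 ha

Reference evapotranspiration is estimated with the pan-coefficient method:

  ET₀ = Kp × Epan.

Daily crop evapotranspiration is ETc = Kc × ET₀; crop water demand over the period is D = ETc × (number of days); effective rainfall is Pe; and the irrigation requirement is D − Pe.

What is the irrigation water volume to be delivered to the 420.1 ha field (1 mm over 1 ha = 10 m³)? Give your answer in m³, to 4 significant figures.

ET₀ = 0.80 × 3.3 = 2.6400 mm/d
ETc = Kc × ET₀ = 1.13 × 2.6400 = 2.9832 mm/d
Crop demand D = ETc × 10 d = 2.9832 × 10 = 29.832 mm
D − Pe = 29.832 − 9.3 = 20.532 mm
Volume = 20.532 mm × 420.1 ha × 10 = 86254.9 m³

86250 m³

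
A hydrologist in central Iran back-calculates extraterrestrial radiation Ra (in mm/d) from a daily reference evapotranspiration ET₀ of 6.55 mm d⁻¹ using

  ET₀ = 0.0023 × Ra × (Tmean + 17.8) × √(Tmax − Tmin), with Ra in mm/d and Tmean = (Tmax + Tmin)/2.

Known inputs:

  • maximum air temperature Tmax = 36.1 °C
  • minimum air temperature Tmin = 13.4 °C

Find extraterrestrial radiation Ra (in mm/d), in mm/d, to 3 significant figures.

Tmean = 24.75 °C; √ΔT = 4.7645
Ra = ET₀ / [0.0023 × (Tmean+17.8) × √ΔT] = 6.55 / (0.0023 × 42.55 × 4.7645) = 14.047 mm/d

14.0 mm/d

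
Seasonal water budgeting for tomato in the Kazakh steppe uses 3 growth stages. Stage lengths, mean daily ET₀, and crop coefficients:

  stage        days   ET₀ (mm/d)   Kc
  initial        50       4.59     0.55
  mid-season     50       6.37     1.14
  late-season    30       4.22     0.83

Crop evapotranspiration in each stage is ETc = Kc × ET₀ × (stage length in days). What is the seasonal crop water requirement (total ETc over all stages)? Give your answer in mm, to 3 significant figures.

initial: 0.55 × 4.59 × 50 = 126.23 mm
mid-season: 1.14 × 6.37 × 50 = 363.09 mm
late-season: 0.83 × 4.22 × 30 = 105.08 mm
Seasonal total = 594.40 mm

594 mm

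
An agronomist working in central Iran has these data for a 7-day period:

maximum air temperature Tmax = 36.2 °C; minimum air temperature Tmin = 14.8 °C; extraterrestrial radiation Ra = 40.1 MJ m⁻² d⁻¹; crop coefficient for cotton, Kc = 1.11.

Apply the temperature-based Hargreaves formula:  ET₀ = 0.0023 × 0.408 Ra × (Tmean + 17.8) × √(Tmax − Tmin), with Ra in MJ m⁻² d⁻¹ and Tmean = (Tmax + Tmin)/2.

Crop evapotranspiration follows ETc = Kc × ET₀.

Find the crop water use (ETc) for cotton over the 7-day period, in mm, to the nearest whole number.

59 mm

Tmean = (36.2 + 14.8)/2 = 25.50 °C
0.408 Ra = 0.408 × 40.1 = 16.3608 mm/d equivalent
ET₀ = 0.0023 × 16.3608 × (25.50 + 17.8) × √21.4 = 0.0023 × 16.3608 × 43.30 × 4.6260 = 7.5375 mm/d
ETc = Kc × ET₀ = 1.11 × 7.5375 = 8.3666 mm/d
Over 7 days: 8.3666 × 7 = 58.566 mm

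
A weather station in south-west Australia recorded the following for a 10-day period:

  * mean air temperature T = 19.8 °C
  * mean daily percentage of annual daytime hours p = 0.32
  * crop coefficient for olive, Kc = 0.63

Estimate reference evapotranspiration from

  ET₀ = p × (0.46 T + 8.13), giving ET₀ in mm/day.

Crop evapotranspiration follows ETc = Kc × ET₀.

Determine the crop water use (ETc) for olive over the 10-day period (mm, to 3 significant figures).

ET₀ = 0.32 × (0.46 × 19.8 + 8.13) = 0.32 × 17.238 = 5.5162 mm/d
ETc = Kc × ET₀ = 0.63 × 5.5162 = 3.4752 mm/d
Over 10 days: 3.4752 × 10 = 34.752 mm

34.8 mm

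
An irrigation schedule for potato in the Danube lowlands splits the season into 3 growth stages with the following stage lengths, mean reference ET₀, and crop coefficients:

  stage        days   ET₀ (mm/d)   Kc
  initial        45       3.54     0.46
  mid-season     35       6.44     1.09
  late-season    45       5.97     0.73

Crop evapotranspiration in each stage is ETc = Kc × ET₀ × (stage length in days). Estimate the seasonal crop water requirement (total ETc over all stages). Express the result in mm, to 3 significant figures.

initial: 0.46 × 3.54 × 45 = 73.28 mm
mid-season: 1.09 × 6.44 × 35 = 245.69 mm
late-season: 0.73 × 5.97 × 45 = 196.11 mm
Seasonal total = 515.08 mm

515 mm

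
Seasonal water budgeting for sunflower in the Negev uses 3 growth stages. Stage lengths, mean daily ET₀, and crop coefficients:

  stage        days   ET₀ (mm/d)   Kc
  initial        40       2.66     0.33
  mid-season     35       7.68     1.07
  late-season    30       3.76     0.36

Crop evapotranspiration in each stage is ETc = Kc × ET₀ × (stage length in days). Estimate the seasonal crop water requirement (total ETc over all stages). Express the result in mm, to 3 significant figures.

363 mm

initial: 0.33 × 2.66 × 40 = 35.11 mm
mid-season: 1.07 × 7.68 × 35 = 287.62 mm
late-season: 0.36 × 3.76 × 30 = 40.61 mm
Seasonal total = 363.34 mm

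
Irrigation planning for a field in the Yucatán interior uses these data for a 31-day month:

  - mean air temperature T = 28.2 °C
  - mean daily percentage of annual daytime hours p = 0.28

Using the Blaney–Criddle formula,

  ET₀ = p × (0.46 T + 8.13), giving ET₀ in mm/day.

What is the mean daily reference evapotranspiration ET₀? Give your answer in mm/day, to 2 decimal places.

ET₀ = 0.28 × (0.46 × 28.2 + 8.13) = 0.28 × 21.102 = 5.9086 mm/d

5.91 mm/day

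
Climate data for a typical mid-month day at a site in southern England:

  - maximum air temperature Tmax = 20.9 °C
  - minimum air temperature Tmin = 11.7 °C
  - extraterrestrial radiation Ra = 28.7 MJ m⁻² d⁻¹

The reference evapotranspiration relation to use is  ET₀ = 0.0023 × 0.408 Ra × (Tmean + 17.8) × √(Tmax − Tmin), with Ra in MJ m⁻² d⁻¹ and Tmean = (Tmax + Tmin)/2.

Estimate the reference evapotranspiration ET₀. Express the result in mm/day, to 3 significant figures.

2.79 mm/day

Tmean = (20.9 + 11.7)/2 = 16.30 °C
0.408 Ra = 0.408 × 28.7 = 11.7096 mm/d equivalent
ET₀ = 0.0023 × 11.7096 × (16.30 + 17.8) × √9.2 = 0.0023 × 11.7096 × 34.10 × 3.0332 = 2.7856 mm/d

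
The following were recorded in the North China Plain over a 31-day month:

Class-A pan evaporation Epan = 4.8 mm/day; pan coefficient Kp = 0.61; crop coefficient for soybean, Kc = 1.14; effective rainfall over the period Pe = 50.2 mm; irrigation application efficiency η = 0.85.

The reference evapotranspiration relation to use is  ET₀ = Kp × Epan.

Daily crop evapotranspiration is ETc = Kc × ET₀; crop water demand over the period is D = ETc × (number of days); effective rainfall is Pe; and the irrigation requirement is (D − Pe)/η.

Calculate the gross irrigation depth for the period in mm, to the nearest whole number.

ET₀ = 0.61 × 4.8 = 2.9280 mm/d
ETc = Kc × ET₀ = 1.14 × 2.9280 = 3.3379 mm/d
Crop demand D = ETc × 31 d = 3.3379 × 31 = 103.475 mm
D − Pe = 103.475 − 50.2 = 53.275 mm
Gross irrigation = 53.275 / 0.85 = 62.676 mm

63 mm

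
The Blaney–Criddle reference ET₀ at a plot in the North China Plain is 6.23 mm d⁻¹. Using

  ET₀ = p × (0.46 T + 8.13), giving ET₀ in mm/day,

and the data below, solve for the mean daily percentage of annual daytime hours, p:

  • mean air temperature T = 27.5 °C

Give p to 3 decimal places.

p = ET₀ / (0.46 T + 8.13) = 6.23 / (0.46 × 27.5 + 8.13) = 6.23 / 20.780 = 0.2998

0.300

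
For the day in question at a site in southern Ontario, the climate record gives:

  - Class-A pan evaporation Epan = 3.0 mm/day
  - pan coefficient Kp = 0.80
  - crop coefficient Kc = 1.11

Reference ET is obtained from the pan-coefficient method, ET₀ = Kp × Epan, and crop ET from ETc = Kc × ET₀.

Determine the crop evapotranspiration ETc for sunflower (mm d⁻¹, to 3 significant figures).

2.66 mm d⁻¹

ET₀ = 0.80 × 3.0 = 2.4000 mm/d
ETc = Kc × ET₀ = 1.11 × 2.4000 = 2.6640 mm/d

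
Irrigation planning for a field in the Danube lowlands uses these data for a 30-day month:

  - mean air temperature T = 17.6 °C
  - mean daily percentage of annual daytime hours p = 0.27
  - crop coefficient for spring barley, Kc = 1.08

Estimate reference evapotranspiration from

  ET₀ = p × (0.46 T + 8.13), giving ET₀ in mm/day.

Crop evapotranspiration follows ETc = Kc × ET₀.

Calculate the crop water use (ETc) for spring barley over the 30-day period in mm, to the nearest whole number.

142 mm

ET₀ = 0.27 × (0.46 × 17.6 + 8.13) = 0.27 × 16.226 = 4.3810 mm/d
ETc = Kc × ET₀ = 1.08 × 4.3810 = 4.7315 mm/d
Over 30 days: 4.7315 × 30 = 141.945 mm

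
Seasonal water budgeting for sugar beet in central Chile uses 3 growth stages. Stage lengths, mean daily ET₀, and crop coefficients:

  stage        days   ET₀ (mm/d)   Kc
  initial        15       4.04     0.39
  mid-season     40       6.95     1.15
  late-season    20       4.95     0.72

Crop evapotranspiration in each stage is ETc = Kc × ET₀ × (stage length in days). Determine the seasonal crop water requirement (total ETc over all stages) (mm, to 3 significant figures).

415 mm

initial: 0.39 × 4.04 × 15 = 23.63 mm
mid-season: 1.15 × 6.95 × 40 = 319.70 mm
late-season: 0.72 × 4.95 × 20 = 71.28 mm
Seasonal total = 414.61 mm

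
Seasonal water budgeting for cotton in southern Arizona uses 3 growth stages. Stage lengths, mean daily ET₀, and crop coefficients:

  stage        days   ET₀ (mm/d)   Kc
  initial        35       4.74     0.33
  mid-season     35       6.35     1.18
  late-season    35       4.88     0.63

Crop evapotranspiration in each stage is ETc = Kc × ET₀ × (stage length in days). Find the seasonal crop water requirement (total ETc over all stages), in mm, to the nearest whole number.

425 mm

initial: 0.33 × 4.74 × 35 = 54.75 mm
mid-season: 1.18 × 6.35 × 35 = 262.26 mm
late-season: 0.63 × 4.88 × 35 = 107.60 mm
Seasonal total = 424.61 mm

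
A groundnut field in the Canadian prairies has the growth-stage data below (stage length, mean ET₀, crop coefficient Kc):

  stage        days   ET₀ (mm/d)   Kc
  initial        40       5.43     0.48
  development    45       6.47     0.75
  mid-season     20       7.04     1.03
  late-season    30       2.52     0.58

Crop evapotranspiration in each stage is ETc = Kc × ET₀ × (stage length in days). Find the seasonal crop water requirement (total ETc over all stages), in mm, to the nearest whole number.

511 mm

initial: 0.48 × 5.43 × 40 = 104.26 mm
development: 0.75 × 6.47 × 45 = 218.36 mm
mid-season: 1.03 × 7.04 × 20 = 145.02 mm
late-season: 0.58 × 2.52 × 30 = 43.85 mm
Seasonal total = 511.49 mm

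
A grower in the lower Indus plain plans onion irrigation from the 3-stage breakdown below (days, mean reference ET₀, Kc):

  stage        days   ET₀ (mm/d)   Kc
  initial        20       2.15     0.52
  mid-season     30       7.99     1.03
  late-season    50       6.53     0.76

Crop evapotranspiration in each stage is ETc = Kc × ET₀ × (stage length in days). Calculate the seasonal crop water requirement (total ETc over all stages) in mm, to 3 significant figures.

initial: 0.52 × 2.15 × 20 = 22.36 mm
mid-season: 1.03 × 7.99 × 30 = 246.89 mm
late-season: 0.76 × 6.53 × 50 = 248.14 mm
Seasonal total = 517.39 mm

517 mm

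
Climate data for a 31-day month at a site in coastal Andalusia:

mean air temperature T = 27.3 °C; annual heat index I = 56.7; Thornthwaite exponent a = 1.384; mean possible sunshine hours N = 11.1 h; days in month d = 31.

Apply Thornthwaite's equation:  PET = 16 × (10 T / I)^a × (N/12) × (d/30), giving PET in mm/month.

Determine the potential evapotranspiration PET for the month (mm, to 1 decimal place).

10T/I = 10 × 27.3 / 56.7 = 4.8148
(10T/I)^a = 4.8148^1.384 = 8.8042
Uncorrected PET = 16 × 8.8042 = 140.867 mm
Correction = (N/12)(d/30) = (11.1/12)(31/30) = 0.9558
PET = 140.867 × 0.9558 = 134.641 mm/month

134.6 mm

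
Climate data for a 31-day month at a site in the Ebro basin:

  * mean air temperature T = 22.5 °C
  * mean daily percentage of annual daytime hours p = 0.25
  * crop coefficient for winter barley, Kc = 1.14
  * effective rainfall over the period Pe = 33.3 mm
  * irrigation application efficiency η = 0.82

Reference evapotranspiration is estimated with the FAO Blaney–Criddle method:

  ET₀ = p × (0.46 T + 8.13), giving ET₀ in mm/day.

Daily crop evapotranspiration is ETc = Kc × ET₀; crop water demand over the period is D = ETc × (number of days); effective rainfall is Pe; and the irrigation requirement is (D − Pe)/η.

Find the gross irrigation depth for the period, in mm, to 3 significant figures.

ET₀ = 0.25 × (0.46 × 22.5 + 8.13) = 0.25 × 18.480 = 4.6200 mm/d
ETc = Kc × ET₀ = 1.14 × 4.6200 = 5.2668 mm/d
Crop demand D = ETc × 31 d = 5.2668 × 31 = 163.271 mm
D − Pe = 163.271 − 33.3 = 129.971 mm
Gross irrigation = 129.971 / 0.82 = 158.501 mm

159 mm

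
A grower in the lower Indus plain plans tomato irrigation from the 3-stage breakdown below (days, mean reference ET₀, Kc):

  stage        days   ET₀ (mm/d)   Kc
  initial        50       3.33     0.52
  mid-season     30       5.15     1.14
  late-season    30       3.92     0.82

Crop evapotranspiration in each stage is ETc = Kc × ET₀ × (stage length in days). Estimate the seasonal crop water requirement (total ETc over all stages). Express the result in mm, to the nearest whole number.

initial: 0.52 × 3.33 × 50 = 86.58 mm
mid-season: 1.14 × 5.15 × 30 = 176.13 mm
late-season: 0.82 × 3.92 × 30 = 96.43 mm
Seasonal total = 359.14 mm

359 mm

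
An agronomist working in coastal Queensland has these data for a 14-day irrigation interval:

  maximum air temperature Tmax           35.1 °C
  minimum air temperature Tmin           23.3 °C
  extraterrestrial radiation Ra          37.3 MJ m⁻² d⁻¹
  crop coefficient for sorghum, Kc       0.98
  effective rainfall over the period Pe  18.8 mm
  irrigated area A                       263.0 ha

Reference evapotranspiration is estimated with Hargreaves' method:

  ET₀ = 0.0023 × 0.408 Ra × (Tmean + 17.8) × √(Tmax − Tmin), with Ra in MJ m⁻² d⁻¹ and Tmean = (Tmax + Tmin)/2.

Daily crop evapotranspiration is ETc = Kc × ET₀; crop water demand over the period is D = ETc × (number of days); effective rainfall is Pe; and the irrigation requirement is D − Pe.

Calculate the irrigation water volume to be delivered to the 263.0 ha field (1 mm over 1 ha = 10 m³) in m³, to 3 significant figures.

Tmean = (35.1 + 23.3)/2 = 29.20 °C
0.408 Ra = 0.408 × 37.3 = 15.2184 mm/d equivalent
ET₀ = 0.0023 × 15.2184 × (29.20 + 17.8) × √11.8 = 0.0023 × 15.2184 × 47.00 × 3.4351 = 5.6511 mm/d
ETc = Kc × ET₀ = 0.98 × 5.6511 = 5.5381 mm/d
Crop demand D = ETc × 14 d = 5.5381 × 14 = 77.533 mm
D − Pe = 77.533 − 18.8 = 58.733 mm
Volume = 58.733 mm × 263.0 ha × 10 = 154467.8 m³

154000 m³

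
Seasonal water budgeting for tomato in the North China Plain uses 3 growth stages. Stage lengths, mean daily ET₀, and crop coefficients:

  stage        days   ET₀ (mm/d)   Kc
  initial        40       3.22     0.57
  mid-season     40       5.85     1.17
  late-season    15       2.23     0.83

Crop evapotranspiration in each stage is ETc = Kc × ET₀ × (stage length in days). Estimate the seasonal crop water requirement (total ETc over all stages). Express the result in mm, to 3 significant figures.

375 mm

initial: 0.57 × 3.22 × 40 = 73.42 mm
mid-season: 1.17 × 5.85 × 40 = 273.78 mm
late-season: 0.83 × 2.23 × 15 = 27.76 mm
Seasonal total = 374.96 mm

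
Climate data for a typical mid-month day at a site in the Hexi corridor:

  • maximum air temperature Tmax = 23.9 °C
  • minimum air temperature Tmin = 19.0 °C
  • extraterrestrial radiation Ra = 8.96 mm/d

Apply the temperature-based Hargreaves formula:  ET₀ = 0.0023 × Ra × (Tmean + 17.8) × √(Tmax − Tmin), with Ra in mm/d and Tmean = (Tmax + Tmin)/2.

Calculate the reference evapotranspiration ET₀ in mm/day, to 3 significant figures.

1.79 mm/day

Tmean = (23.9 + 19.0)/2 = 21.45 °C
ET₀ = 0.0023 × 8.96 × (21.45 + 17.8) × √4.9 = 0.0023 × 8.96 × 39.25 × 2.2136 = 1.7905 mm/d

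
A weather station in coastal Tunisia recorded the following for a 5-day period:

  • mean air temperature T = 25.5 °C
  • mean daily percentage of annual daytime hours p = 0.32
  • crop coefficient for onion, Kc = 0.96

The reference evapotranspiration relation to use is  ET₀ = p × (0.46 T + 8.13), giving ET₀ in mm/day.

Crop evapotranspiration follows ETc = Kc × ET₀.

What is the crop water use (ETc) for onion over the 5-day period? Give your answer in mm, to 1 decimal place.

ET₀ = 0.32 × (0.46 × 25.5 + 8.13) = 0.32 × 19.860 = 6.3552 mm/d
ETc = Kc × ET₀ = 0.96 × 6.3552 = 6.1010 mm/d
Over 5 days: 6.1010 × 5 = 30.505 mm

30.5 mm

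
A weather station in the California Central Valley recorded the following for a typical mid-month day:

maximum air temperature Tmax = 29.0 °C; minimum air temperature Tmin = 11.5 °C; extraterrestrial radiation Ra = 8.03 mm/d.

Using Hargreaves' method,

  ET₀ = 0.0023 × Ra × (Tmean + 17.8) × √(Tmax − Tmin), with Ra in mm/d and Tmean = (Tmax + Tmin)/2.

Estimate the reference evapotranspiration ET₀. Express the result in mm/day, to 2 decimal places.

Tmean = (29.0 + 11.5)/2 = 20.25 °C
ET₀ = 0.0023 × 8.03 × (20.25 + 17.8) × √17.5 = 0.0023 × 8.03 × 38.05 × 4.1833 = 2.9398 mm/d

2.94 mm/day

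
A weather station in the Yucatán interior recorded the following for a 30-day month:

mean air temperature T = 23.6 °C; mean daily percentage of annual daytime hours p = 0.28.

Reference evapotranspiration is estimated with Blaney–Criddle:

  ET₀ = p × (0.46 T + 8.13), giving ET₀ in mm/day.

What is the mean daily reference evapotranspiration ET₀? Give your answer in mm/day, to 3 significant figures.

5.32 mm/day

ET₀ = 0.28 × (0.46 × 23.6 + 8.13) = 0.28 × 18.986 = 5.3161 mm/d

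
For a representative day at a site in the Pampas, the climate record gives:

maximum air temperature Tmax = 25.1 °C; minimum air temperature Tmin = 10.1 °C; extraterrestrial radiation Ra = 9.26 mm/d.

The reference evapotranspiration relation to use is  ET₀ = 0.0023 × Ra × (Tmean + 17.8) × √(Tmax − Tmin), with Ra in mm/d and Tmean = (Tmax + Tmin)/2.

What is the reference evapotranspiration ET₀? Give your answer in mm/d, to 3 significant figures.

Tmean = (25.1 + 10.1)/2 = 17.60 °C
ET₀ = 0.0023 × 9.26 × (17.60 + 17.8) × √15.0 = 0.0023 × 9.26 × 35.40 × 3.8730 = 2.9200 mm/d

2.92 mm/d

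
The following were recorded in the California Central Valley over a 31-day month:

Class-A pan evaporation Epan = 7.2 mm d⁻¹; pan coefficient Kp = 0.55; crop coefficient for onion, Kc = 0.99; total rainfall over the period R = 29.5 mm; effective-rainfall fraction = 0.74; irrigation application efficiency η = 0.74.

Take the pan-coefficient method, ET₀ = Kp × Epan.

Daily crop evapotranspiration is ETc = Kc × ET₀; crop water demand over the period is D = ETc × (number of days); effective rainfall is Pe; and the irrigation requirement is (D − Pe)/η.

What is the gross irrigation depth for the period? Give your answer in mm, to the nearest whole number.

135 mm

ET₀ = 0.55 × 7.2 = 3.9600 mm/d
ETc = Kc × ET₀ = 0.99 × 3.9600 = 3.9204 mm/d
Crop demand D = ETc × 31 d = 3.9204 × 31 = 121.532 mm
Pe = 0.74 × 29.5 = 21.830 mm
D − Pe = 121.532 − 21.830 = 99.702 mm
Gross irrigation = 99.702 / 0.74 = 134.732 mm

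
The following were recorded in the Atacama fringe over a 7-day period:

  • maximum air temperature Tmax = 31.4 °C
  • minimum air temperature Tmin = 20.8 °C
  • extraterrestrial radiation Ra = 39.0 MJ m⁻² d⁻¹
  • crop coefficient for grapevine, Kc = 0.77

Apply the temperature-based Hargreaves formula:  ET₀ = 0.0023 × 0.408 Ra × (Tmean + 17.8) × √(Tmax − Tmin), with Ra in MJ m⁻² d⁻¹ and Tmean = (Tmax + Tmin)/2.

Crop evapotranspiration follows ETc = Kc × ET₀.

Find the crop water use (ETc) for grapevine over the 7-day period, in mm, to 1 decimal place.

Tmean = (31.4 + 20.8)/2 = 26.10 °C
0.408 Ra = 0.408 × 39.0 = 15.9120 mm/d equivalent
ET₀ = 0.0023 × 15.9120 × (26.10 + 17.8) × √10.6 = 0.0023 × 15.9120 × 43.90 × 3.2558 = 5.2309 mm/d
ETc = Kc × ET₀ = 0.77 × 5.2309 = 4.0278 mm/d
Over 7 days: 4.0278 × 7 = 28.195 mm

28.2 mm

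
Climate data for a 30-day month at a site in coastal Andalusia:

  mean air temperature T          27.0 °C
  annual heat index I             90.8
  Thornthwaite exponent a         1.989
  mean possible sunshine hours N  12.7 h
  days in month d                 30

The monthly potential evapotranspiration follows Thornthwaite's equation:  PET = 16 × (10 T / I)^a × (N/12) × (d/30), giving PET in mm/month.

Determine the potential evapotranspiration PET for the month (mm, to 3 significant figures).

148 mm

10T/I = 10 × 27.0 / 90.8 = 2.9736
(10T/I)^a = 2.9736^1.989 = 8.7369
Uncorrected PET = 16 × 8.7369 = 139.790 mm
Correction = (N/12)(d/30) = (12.7/12)(30/30) = 1.0583
PET = 139.790 × 1.0583 = 147.940 mm/month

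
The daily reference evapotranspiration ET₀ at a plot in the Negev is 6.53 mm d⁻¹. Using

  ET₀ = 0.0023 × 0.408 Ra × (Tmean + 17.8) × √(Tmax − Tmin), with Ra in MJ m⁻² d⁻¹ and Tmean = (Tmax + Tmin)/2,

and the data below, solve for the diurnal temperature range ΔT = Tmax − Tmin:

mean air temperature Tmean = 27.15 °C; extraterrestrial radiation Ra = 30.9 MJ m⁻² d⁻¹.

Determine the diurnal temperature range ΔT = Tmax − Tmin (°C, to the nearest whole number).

25 °C

√ΔT = ET₀ / [0.0023 × 0.408 × Ra × (Tmean+17.8)] = 6.53 / (0.0023 × 12.6072 × 44.95) = 5.0100
ΔT = 5.0100² = 25.100 °C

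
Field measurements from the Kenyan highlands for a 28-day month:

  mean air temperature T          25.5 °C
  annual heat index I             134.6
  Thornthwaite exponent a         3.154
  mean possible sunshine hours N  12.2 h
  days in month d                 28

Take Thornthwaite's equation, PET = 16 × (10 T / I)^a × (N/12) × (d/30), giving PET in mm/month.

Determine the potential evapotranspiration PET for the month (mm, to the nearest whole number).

114 mm

10T/I = 10 × 25.5 / 134.6 = 1.8945
(10T/I)^a = 1.8945^3.154 = 7.5027
Uncorrected PET = 16 × 7.5027 = 120.043 mm
Correction = (N/12)(d/30) = (12.2/12)(28/30) = 0.9489
PET = 120.043 × 0.9489 = 113.909 mm/month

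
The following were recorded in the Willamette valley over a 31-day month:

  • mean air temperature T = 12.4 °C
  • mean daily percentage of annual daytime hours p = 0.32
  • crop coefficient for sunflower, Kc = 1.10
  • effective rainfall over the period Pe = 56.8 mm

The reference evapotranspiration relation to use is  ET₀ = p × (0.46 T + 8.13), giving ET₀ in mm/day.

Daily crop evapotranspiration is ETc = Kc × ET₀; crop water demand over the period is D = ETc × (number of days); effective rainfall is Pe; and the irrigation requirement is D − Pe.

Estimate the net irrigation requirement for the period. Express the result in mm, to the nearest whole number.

ET₀ = 0.32 × (0.46 × 12.4 + 8.13) = 0.32 × 13.834 = 4.4269 mm/d
ETc = Kc × ET₀ = 1.10 × 4.4269 = 4.8696 mm/d
Crop demand D = ETc × 31 d = 4.8696 × 31 = 150.958 mm
D − Pe = 150.958 − 56.8 = 94.158 mm

94 mm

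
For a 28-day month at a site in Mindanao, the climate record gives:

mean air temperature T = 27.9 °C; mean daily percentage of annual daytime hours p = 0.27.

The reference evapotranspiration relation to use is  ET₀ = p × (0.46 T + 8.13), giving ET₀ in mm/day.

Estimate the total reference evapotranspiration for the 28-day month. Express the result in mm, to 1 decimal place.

158.5 mm

ET₀ = 0.27 × (0.46 × 27.9 + 8.13) = 0.27 × 20.964 = 5.6603 mm/d
Monthly total = 5.6603 × 28 = 158.488 mm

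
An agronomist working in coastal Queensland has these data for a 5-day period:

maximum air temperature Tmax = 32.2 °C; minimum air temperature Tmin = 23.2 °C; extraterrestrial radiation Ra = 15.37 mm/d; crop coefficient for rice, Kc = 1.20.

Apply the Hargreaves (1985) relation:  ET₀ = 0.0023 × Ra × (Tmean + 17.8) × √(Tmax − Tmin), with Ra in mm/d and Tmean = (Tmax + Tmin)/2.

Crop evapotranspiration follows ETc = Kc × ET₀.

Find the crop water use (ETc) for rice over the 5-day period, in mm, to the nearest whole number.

Tmean = (32.2 + 23.2)/2 = 27.70 °C
ET₀ = 0.0023 × 15.37 × (27.70 + 17.8) × √9.0 = 0.0023 × 15.37 × 45.50 × 3.0000 = 4.8254 mm/d
ETc = Kc × ET₀ = 1.20 × 4.8254 = 5.7905 mm/d
Over 5 days: 5.7905 × 5 = 28.953 mm

29 mm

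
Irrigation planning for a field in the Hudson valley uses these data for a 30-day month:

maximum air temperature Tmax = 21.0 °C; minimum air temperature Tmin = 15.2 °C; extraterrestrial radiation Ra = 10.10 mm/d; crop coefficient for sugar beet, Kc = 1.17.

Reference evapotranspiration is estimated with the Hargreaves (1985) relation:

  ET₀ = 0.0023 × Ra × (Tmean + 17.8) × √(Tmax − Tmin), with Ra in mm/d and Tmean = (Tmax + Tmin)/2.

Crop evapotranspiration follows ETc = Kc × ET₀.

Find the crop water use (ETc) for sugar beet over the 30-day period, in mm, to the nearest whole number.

70 mm

Tmean = (21.0 + 15.2)/2 = 18.10 °C
ET₀ = 0.0023 × 10.10 × (18.10 + 17.8) × √5.8 = 0.0023 × 10.10 × 35.90 × 2.4083 = 2.0084 mm/d
ETc = Kc × ET₀ = 1.17 × 2.0084 = 2.3498 mm/d
Over 30 days: 2.3498 × 30 = 70.494 mm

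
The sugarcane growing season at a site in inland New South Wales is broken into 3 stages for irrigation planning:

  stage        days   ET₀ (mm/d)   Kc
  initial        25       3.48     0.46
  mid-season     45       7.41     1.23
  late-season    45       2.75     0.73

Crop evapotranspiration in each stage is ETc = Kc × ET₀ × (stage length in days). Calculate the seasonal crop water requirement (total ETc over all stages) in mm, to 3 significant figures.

541 mm

initial: 0.46 × 3.48 × 25 = 40.02 mm
mid-season: 1.23 × 7.41 × 45 = 410.14 mm
late-season: 0.73 × 2.75 × 45 = 90.34 mm
Seasonal total = 540.50 mm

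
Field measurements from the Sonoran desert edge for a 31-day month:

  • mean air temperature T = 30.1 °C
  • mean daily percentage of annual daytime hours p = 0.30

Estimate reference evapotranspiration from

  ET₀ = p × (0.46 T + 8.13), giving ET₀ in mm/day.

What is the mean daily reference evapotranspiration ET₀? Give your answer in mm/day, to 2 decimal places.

ET₀ = 0.30 × (0.46 × 30.1 + 8.13) = 0.30 × 21.976 = 6.5928 mm/d

6.59 mm/day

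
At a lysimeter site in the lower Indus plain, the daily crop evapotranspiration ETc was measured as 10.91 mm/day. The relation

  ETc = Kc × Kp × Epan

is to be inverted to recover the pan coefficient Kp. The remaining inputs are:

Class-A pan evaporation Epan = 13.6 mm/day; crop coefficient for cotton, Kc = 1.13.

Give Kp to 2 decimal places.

0.71

ETc = Kc × Kp × Epan  ⇒  Kp = ETc / (Kc × Epan)
Kp = 10.91 / (1.13 × 13.6) = 10.91 / 15.368 = 0.7099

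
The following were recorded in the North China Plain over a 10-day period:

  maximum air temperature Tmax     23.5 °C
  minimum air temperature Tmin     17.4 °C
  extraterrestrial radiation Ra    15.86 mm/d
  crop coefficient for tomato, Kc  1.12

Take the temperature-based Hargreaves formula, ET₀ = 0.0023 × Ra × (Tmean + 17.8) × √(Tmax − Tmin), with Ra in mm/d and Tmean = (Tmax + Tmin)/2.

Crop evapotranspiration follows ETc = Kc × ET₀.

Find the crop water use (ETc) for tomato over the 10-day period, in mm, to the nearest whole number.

Tmean = (23.5 + 17.4)/2 = 20.45 °C
ET₀ = 0.0023 × 15.86 × (20.45 + 17.8) × √6.1 = 0.0023 × 15.86 × 38.25 × 2.4698 = 3.4461 mm/d
ETc = Kc × ET₀ = 1.12 × 3.4461 = 3.8596 mm/d
Over 10 days: 3.8596 × 10 = 38.596 mm

39 mm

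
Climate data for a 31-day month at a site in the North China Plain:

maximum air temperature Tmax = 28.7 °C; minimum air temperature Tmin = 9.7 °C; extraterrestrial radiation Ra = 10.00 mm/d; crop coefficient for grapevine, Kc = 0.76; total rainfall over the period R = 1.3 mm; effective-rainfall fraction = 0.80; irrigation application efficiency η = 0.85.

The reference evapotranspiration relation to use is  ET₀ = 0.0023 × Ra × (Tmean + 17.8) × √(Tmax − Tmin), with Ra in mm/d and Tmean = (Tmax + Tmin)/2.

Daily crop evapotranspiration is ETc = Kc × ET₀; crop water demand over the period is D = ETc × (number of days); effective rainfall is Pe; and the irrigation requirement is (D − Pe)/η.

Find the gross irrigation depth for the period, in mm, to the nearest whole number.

Tmean = (28.7 + 9.7)/2 = 19.20 °C
ET₀ = 0.0023 × 10.00 × (19.20 + 17.8) × √19.0 = 0.0023 × 10.00 × 37.00 × 4.3589 = 3.7094 mm/d
ETc = Kc × ET₀ = 0.76 × 3.7094 = 2.8191 mm/d
Crop demand D = ETc × 31 d = 2.8191 × 31 = 87.392 mm
Pe = 0.80 × 1.3 = 1.040 mm
D − Pe = 87.392 − 1.040 = 86.352 mm
Gross irrigation = 86.352 / 0.85 = 101.591 mm

102 mm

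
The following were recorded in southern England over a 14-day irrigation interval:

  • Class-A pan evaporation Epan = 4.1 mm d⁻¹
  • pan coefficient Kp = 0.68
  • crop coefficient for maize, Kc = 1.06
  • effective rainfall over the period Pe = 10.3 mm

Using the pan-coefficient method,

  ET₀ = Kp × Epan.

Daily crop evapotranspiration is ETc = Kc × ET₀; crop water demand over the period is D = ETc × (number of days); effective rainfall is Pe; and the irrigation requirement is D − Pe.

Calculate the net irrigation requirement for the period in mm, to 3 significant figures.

31.1 mm

ET₀ = 0.68 × 4.1 = 2.7880 mm/d
ETc = Kc × ET₀ = 1.06 × 2.7880 = 2.9553 mm/d
Crop demand D = ETc × 14 d = 2.9553 × 14 = 41.374 mm
D − Pe = 41.374 − 10.3 = 31.074 mm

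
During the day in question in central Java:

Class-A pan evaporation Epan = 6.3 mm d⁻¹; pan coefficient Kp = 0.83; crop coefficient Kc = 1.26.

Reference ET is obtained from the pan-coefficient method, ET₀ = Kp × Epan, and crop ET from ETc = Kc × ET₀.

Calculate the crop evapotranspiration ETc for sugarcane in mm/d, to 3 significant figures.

6.59 mm/d

ET₀ = 0.83 × 6.3 = 5.2290 mm/d
ETc = Kc × ET₀ = 1.26 × 5.2290 = 6.5885 mm/d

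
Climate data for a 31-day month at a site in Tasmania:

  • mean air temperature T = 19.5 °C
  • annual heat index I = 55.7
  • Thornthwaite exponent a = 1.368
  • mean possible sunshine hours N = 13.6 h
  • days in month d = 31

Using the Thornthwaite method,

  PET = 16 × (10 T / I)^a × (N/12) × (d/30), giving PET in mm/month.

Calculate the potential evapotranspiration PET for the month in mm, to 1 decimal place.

10T/I = 10 × 19.5 / 55.7 = 3.5009
(10T/I)^a = 3.5009^1.368 = 5.5519
Uncorrected PET = 16 × 5.5519 = 88.830 mm
Correction = (N/12)(d/30) = (13.6/12)(31/30) = 1.1711
PET = 88.830 × 1.1711 = 104.029 mm/month

104.0 mm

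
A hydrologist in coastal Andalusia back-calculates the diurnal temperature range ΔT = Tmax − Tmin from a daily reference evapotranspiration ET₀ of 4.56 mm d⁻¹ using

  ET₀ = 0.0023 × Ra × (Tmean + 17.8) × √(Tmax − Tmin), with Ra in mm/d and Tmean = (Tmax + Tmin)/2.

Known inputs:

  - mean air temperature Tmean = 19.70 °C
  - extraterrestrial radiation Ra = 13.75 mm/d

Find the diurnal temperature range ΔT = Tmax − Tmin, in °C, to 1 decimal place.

√ΔT = ET₀ / [0.0023 × Ra × (Tmean+17.8)] = 4.56 / (0.0023 × 13.75 × 37.50) = 3.8451
ΔT = 3.8451² = 14.785 °C

14.8 °C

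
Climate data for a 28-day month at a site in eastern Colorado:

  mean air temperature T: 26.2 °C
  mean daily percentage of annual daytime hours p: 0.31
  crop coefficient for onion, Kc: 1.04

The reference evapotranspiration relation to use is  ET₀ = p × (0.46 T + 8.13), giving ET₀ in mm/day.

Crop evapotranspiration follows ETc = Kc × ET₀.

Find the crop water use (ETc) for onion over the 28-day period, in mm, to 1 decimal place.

ET₀ = 0.31 × (0.46 × 26.2 + 8.13) = 0.31 × 20.182 = 6.2564 mm/d
ETc = Kc × ET₀ = 1.04 × 6.2564 = 6.5067 mm/d
Over 28 days: 6.5067 × 28 = 182.188 mm

182.2 mm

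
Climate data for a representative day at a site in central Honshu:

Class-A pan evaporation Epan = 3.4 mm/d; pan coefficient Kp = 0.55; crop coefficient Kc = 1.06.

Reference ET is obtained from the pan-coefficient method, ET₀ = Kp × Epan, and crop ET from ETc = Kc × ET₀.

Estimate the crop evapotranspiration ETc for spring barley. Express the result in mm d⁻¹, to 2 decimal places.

ET₀ = 0.55 × 3.4 = 1.8700 mm/d
ETc = Kc × ET₀ = 1.06 × 1.8700 = 1.9822 mm/d

1.98 mm d⁻¹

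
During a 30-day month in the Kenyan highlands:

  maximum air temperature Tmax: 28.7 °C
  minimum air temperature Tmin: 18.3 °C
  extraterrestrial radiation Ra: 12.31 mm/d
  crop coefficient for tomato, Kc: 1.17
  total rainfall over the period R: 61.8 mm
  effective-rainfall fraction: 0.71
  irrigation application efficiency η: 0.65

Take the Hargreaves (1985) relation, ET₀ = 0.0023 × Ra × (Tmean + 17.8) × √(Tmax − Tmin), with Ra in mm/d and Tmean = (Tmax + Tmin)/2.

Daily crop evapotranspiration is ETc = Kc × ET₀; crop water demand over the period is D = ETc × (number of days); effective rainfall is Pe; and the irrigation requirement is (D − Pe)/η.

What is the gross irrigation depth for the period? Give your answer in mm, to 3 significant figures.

136 mm

Tmean = (28.7 + 18.3)/2 = 23.50 °C
ET₀ = 0.0023 × 12.31 × (23.50 + 17.8) × √10.4 = 0.0023 × 12.31 × 41.30 × 3.2249 = 3.7710 mm/d
ETc = Kc × ET₀ = 1.17 × 3.7710 = 4.4121 mm/d
Crop demand D = ETc × 30 d = 4.4121 × 30 = 132.363 mm
Pe = 0.71 × 61.8 = 43.878 mm
D − Pe = 132.363 − 43.878 = 88.485 mm
Gross irrigation = 88.485 / 0.65 = 136.131 mm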